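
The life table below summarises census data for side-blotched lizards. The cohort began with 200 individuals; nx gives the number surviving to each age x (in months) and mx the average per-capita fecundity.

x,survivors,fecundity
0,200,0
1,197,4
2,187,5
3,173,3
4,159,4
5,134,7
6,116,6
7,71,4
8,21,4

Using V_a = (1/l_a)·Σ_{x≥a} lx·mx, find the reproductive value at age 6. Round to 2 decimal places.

9.17

lx = nx/n0 = nx/200: 1, 0.985, 0.935, 0.865, 0.795, 0.67, 0.58, 0.355, 0.105
lx·mx for x ≥ 6: 3.48, 1.42, 0.42 → sum = 5.32
V_6 = 5.32 / l_6 = 5.32 / 0.58 = 9.172414… → 9.17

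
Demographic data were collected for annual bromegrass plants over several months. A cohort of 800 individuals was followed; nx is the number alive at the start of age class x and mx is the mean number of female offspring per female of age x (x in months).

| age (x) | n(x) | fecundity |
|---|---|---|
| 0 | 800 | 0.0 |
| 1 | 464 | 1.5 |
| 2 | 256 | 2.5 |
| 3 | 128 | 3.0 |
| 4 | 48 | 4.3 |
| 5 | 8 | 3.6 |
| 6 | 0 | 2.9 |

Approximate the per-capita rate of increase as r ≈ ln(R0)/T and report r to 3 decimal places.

lx = nx/n0 = nx/800: 1, 0.58, 0.32, 0.16, 0.06, 0.01, 0
R0 = Σ lx·mx = 0 + 0.87 + 0.8 + 0.48 + 0.258 + 0.036 + 0 = 2.444
Σ x·lx·mx = 5.122; T = 5.122/2.444 = 2.09574…
r ≈ ln(R0)/T = ln(2.444)/2.09574… = 0.42641… → 0.426

0.426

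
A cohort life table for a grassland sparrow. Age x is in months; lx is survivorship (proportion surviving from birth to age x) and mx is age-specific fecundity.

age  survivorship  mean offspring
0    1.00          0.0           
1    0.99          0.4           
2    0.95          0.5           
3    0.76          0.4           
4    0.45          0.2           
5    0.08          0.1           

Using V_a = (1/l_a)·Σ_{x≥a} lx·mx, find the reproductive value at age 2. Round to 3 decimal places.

lx·mx for x ≥ 2: 0.475, 0.304, 0.09, 0.008 → sum = 0.877
V_2 = 0.877 / l_2 = 0.877 / 0.95 = 0.923158… → 0.923

0.923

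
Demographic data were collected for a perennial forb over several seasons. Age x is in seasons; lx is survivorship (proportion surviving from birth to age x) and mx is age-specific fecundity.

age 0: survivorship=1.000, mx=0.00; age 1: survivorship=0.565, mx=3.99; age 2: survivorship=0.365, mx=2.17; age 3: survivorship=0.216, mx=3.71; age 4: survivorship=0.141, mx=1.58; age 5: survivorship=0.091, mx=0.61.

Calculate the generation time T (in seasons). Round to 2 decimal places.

1.80

lx·mx: 0, 2.25435, 0.79205, 0.80136, 0.22278, 0.05551 → R0 = 4.12605
x·lx·mx: 0, 2.25435, 1.5841, 2.40408, 0.89112, 0.27755 → Σ = 7.4112
T = 7.4112 / 4.12605 = 1.796197… → 1.80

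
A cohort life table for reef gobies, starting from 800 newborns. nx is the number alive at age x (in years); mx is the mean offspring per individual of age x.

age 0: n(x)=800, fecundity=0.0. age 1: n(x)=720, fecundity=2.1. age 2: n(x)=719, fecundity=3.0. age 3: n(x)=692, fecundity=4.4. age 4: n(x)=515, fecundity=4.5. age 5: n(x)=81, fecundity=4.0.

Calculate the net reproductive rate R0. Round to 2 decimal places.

11.69

lx = nx/n0 = nx/800: 1, 0.9, 0.89875, 0.865, 0.64375, 0.10125
lx·mx by age: 0, 1.89, 2.69625, 3.806, 2.896875, 0.405
R0 = Σ lx·mx = 11.694125 → 11.69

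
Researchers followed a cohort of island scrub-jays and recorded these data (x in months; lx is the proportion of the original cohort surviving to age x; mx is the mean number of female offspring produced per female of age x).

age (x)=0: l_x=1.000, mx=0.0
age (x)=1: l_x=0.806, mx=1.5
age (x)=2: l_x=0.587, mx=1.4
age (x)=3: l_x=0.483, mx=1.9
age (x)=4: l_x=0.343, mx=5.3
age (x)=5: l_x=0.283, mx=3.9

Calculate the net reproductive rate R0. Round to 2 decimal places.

lx·mx by age: 0, 1.209, 0.8218, 0.9177, 1.8179, 1.1037
R0 = Σ lx·mx = 5.8701 → 5.87

5.87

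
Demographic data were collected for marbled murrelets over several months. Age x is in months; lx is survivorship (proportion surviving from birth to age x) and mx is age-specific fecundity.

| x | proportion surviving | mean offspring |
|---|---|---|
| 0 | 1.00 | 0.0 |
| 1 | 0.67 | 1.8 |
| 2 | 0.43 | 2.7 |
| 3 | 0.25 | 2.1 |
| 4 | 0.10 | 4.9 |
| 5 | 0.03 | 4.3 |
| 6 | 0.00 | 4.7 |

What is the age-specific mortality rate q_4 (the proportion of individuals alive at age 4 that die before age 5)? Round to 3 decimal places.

q_4 = (l_4 − l_5) / l_4 = (0.1 − 0.03) / 0.1
     = 0.07 / 0.1 = 0.7 → 0.700

0.700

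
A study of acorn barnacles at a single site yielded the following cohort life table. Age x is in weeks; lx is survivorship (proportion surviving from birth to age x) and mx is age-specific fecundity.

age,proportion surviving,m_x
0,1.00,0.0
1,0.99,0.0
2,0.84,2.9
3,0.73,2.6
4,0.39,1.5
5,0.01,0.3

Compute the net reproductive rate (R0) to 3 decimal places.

4.922

lx·mx by age: 0, 0, 2.436, 1.898, 0.585, 0.003
R0 = Σ lx·mx = 4.922 → 4.922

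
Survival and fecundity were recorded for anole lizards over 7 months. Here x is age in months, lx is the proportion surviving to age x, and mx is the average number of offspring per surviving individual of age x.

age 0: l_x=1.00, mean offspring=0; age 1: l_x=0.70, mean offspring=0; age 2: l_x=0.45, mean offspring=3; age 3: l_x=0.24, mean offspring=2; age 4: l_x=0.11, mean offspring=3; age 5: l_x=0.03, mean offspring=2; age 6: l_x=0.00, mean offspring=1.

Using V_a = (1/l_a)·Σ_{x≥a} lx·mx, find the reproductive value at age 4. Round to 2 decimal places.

lx·mx for x ≥ 4: 0.33, 0.06, 0 → sum = 0.39
V_4 = 0.39 / l_4 = 0.39 / 0.11 = 3.545455… → 3.55

3.55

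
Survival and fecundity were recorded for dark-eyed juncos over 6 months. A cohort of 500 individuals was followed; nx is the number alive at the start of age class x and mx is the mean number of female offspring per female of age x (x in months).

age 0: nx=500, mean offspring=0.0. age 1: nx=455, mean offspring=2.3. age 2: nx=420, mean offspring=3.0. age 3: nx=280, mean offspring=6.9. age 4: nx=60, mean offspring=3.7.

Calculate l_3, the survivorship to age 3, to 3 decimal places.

0.560

l_3 = n_3/n_0 = 280/500 = 0.56 → 0.560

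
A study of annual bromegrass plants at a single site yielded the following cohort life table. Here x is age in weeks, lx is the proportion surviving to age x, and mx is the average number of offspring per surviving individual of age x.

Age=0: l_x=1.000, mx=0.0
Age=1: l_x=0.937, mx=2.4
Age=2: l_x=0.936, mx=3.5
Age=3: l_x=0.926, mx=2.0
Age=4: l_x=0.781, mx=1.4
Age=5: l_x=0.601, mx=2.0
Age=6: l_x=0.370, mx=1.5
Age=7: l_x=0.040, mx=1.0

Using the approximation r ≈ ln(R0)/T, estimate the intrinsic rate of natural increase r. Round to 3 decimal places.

0.843

R0 = Σ lx·mx = 0 + 2.2488 + 3.276 + 1.852 + 1.0934 + 1.202 + 0.555 + 0.04 = 10.2672
Σ x·lx·mx = 28.3504; T = 28.3504/10.2672 = 2.76126…
r ≈ ln(R0)/T = ln(10.2672)/2.76126… = 0.84344… → 0.843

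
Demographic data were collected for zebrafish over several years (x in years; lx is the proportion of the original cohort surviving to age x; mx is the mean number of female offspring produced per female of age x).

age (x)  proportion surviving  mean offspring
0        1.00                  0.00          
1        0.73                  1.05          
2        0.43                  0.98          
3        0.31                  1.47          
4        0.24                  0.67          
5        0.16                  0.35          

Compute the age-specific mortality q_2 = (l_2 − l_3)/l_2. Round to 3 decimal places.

0.279

q_2 = (l_2 − l_3) / l_2 = (0.43 − 0.31) / 0.43
     = 0.12 / 0.43 = 0.27907… → 0.279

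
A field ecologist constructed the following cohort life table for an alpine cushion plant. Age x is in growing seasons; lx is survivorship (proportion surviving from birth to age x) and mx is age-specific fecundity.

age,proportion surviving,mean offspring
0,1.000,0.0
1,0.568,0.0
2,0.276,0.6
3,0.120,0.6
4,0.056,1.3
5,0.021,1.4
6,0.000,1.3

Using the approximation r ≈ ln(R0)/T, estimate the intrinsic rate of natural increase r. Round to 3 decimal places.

R0 = Σ lx·mx = 0 + 0 + 0.1656 + 0.072 + 0.0728 + 0.0294 + 0 = 0.3398
Σ x·lx·mx = 0.9854; T = 0.9854/0.3398 = 2.89994…
r ≈ ln(R0)/T = ln(0.3398)/2.89994… = -0.37221… → -0.372

-0.372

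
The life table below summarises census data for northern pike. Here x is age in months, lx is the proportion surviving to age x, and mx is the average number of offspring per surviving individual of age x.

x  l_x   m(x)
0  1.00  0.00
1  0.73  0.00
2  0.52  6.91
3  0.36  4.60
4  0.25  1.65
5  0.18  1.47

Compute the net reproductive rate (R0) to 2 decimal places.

lx·mx by age: 0, 0, 3.5932, 1.656, 0.4125, 0.2646
R0 = Σ lx·mx = 5.9263 → 5.93

5.93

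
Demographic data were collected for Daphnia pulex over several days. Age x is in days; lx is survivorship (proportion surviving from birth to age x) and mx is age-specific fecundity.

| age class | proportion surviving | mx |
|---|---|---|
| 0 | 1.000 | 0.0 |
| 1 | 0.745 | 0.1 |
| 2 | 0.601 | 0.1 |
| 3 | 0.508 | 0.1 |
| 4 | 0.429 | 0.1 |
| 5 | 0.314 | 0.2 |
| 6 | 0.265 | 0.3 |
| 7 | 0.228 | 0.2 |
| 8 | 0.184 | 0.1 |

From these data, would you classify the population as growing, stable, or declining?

R0 = Σ lx·mx = 0 + 0.0745 + 0.0601 + 0.0508 + 0.0429 + 0.0628 + 0.0795 + 0.0456 + 0.0184 = 0.4346
R0 < 1, so the population is declining.

declining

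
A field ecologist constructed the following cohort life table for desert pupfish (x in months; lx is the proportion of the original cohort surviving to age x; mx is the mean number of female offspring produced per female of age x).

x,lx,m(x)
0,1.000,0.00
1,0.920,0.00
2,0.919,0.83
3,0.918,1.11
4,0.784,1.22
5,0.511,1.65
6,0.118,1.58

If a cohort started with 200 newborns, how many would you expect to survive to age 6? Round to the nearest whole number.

24

Expected survivors = N0 · l_6 = 200 × 0.118 = 23.6 → 24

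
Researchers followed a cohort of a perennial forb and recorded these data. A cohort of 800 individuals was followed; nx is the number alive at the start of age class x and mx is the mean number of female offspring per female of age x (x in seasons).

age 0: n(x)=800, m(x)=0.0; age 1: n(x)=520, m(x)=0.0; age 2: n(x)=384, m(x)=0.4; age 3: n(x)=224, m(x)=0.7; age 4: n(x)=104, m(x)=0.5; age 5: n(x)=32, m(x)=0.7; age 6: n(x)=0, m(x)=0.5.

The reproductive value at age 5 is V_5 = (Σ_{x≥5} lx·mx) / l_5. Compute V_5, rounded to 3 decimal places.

lx = nx/n0 = nx/800: 1, 0.65, 0.48, 0.28, 0.13, 0.04, 0
lx·mx for x ≥ 5: 0.028, 0 → sum = 0.028
V_5 = 0.028 / l_5 = 0.028 / 0.04 = 0.7 → 0.700

0.700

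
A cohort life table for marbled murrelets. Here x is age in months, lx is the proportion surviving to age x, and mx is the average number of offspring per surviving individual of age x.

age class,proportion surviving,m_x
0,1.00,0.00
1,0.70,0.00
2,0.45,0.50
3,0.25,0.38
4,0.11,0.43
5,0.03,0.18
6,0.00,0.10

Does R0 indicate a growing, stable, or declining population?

declining

R0 = Σ lx·mx = 0 + 0 + 0.225 + 0.095 + 0.0473 + 0.0054 + 0 = 0.3727
R0 < 1, so the population is declining.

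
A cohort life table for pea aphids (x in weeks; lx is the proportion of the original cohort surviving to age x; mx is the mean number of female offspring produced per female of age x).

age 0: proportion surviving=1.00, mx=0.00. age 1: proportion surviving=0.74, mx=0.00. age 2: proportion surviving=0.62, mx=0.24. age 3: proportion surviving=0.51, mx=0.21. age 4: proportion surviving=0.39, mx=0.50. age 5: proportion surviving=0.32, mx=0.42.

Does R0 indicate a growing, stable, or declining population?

R0 = Σ lx·mx = 0 + 0 + 0.1488 + 0.1071 + 0.195 + 0.1344 = 0.5853
R0 < 1, so the population is declining.

declining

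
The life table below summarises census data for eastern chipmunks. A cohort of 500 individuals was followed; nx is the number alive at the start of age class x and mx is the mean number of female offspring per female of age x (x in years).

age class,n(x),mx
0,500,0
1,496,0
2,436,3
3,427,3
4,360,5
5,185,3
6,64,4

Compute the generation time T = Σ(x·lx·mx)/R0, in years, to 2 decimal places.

3.46

lx = nx/n0 = nx/500: 1, 0.992, 0.872, 0.854, 0.72, 0.37, 0.128
lx·mx: 0, 0, 2.616, 2.562, 3.6, 1.11, 0.512 → R0 = 10.4
x·lx·mx: 0, 0, 5.232, 7.686, 14.4, 5.55, 3.072 → Σ = 35.94
T = 35.94 / 10.4 = 3.455769… → 3.46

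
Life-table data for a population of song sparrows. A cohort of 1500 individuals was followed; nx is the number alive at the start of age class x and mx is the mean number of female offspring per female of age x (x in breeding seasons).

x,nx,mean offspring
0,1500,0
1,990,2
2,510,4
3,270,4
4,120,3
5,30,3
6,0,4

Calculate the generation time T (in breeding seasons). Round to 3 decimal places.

2.016

lx = nx/n0 = nx/1500: 1, 0.66, 0.34, 0.18, 0.08, 0.02, 0
lx·mx: 0, 1.32, 1.36, 0.72, 0.24, 0.06, 0 → R0 = 3.7
x·lx·mx: 0, 1.32, 2.72, 2.16, 0.96, 0.3, 0 → Σ = 7.46
T = 7.46 / 3.7 = 2.016216… → 2.016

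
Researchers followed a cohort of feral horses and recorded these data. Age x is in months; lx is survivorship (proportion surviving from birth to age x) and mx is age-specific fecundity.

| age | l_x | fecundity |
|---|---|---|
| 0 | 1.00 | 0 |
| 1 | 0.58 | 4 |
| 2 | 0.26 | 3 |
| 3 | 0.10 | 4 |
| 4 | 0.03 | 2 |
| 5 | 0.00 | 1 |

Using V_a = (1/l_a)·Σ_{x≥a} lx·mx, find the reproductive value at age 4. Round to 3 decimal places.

lx·mx for x ≥ 4: 0.06, 0 → sum = 0.06
V_4 = 0.06 / l_4 = 0.06 / 0.03 = 2 → 2.000

2.000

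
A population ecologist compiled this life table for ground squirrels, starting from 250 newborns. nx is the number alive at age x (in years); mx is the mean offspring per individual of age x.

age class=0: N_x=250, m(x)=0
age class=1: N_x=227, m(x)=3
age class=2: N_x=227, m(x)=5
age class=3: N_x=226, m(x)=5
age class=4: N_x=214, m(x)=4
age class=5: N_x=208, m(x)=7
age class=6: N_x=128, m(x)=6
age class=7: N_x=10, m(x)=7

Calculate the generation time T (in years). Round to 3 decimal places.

lx = nx/n0 = nx/250: 1, 0.908, 0.908, 0.904, 0.856, 0.832, 0.512, 0.04
lx·mx: 0, 2.724, 4.54, 4.52, 3.424, 5.824, 3.072, 0.28 → R0 = 24.384
x·lx·mx: 0, 2.724, 9.08, 13.56, 13.696, 29.12, 18.432, 1.96 → Σ = 88.572
T = 88.572 / 24.384 = 3.632382… → 3.632

3.632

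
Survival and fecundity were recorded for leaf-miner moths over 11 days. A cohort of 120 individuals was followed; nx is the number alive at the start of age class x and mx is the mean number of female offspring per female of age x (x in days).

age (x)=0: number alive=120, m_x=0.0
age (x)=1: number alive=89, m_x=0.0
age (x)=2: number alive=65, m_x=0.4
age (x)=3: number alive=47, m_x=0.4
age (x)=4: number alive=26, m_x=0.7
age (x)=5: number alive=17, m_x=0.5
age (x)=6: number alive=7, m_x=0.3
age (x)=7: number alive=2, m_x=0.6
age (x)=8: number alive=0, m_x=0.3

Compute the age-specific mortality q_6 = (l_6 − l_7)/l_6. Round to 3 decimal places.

0.714

lx = nx/n0 = nx/120: 1, 0.74167…, 0.54167…, 0.39167…, 0.21667…, 0.14167…, 0.05833…, 0.01667…, 0
q_6 = (l_6 − l_7) / l_6 = (0.058333… − 0.016667…) / 0.058333…
     = 0.041667… / 0.058333… = 0.714286… → 0.714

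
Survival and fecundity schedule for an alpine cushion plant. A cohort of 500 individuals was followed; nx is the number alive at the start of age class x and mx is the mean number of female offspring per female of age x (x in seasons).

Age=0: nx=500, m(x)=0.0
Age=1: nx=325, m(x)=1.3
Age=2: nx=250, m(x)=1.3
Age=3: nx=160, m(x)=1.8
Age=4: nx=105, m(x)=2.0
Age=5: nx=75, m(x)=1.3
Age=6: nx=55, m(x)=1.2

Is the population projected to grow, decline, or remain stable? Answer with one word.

lx = nx/n0 = nx/500: 1, 0.65, 0.5, 0.32, 0.21, 0.15, 0.11
R0 = Σ lx·mx = 0 + 0.845 + 0.65 + 0.576 + 0.42 + 0.195 + 0.132 = 2.818
R0 > 1, so the population is growing.

growing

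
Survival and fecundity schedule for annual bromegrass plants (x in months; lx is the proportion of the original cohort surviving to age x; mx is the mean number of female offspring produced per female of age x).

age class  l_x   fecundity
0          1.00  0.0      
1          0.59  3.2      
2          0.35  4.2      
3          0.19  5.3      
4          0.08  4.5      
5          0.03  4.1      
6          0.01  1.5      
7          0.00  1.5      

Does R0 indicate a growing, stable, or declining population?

growing

R0 = Σ lx·mx = 0 + 1.888 + 1.47 + 1.007 + 0.36 + 0.123 + 0.015 + 0 = 4.863
R0 > 1, so the population is growing.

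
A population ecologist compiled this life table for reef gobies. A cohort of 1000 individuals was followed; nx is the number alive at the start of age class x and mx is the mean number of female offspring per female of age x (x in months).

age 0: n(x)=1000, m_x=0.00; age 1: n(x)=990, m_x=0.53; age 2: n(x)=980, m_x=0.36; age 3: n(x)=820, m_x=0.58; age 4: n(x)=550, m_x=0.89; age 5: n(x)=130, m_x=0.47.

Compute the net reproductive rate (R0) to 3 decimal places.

lx = nx/n0 = nx/1000: 1, 0.99, 0.98, 0.82, 0.55, 0.13
lx·mx by age: 0, 0.5247, 0.3528, 0.4756, 0.4895, 0.0611
R0 = Σ lx·mx = 1.9037 → 1.904

1.904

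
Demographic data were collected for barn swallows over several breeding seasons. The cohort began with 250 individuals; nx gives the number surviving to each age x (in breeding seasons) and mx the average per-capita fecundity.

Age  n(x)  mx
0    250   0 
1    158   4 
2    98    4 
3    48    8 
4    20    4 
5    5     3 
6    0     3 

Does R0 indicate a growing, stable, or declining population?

growing

lx = nx/n0 = nx/250: 1, 0.632, 0.392, 0.192, 0.08, 0.02, 0
R0 = Σ lx·mx = 0 + 2.528 + 1.568 + 1.536 + 0.32 + 0.06 + 0 = 6.012
R0 > 1, so the population is growing.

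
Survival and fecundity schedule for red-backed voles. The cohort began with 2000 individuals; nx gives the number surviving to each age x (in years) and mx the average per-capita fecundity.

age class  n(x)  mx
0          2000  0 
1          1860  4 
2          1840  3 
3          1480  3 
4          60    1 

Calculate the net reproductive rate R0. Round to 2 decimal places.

lx = nx/n0 = nx/2000: 1, 0.93, 0.92, 0.74, 0.03
lx·mx by age: 0, 3.72, 2.76, 2.22, 0.03
R0 = Σ lx·mx = 8.73 → 8.73

8.73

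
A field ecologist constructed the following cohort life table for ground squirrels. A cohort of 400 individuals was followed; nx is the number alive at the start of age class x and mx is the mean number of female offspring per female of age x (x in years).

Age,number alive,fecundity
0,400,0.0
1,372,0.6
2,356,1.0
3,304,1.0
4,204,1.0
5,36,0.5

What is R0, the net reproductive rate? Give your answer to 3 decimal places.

lx = nx/n0 = nx/400: 1, 0.93, 0.89, 0.76, 0.51, 0.09
lx·mx by age: 0, 0.558, 0.89, 0.76, 0.51, 0.045
R0 = Σ lx·mx = 2.763 → 2.763

2.763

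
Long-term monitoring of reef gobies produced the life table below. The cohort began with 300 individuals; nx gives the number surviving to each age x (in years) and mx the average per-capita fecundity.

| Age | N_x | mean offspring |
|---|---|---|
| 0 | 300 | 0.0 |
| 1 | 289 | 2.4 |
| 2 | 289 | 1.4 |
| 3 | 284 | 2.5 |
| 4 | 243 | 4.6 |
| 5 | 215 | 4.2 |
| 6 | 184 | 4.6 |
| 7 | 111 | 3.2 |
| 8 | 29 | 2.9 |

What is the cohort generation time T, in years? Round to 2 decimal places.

4.08

lx = nx/n0 = nx/300: 1, 0.96333…, 0.96333…, 0.94667…, 0.81, 0.71667…, 0.61333…, 0.37, 0.09667…
lx·mx: 0, 2.312…, 1.348667…, 2.366667…, 3.726, 3.01…, 2.821333…, 1.184, 0.280333… → R0 = 17.049…
x·lx·mx: 0, 2.312…, 2.697333…, 7.1…, 14.904, 15.05…, 16.928…, 8.288, 2.242667… → Σ = 69.522…
T = 69.522… / 17.049… = 4.077776… → 4.08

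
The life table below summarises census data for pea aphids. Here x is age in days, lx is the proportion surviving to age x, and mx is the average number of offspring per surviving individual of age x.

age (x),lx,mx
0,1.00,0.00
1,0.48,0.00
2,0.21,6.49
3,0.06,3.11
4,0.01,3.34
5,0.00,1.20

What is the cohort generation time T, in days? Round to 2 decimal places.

2.16

lx·mx: 0, 0, 1.3629, 0.1866, 0.0334, 0 → R0 = 1.5829
x·lx·mx: 0, 0, 2.7258, 0.5598, 0.1336, 0 → Σ = 3.4192
T = 3.4192 / 1.5829 = 2.160086… → 2.16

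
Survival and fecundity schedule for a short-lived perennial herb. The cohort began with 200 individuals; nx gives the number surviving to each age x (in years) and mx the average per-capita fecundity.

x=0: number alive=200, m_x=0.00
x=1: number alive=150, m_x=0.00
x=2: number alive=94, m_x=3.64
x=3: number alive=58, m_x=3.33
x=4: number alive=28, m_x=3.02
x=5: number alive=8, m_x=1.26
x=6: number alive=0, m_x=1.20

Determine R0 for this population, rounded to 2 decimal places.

lx = nx/n0 = nx/200: 1, 0.75, 0.47, 0.29, 0.14, 0.04, 0
lx·mx by age: 0, 0, 1.7108, 0.9657, 0.4228, 0.0504, 0
R0 = Σ lx·mx = 3.1497 → 3.15

3.15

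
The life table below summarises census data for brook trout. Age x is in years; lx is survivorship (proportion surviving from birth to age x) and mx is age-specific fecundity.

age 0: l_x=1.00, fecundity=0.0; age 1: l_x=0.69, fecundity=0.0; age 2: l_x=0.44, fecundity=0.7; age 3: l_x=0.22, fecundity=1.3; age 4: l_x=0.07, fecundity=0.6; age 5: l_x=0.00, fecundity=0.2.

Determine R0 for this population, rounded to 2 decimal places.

0.64

lx·mx by age: 0, 0, 0.308, 0.286, 0.042, 0
R0 = Σ lx·mx = 0.636 → 0.64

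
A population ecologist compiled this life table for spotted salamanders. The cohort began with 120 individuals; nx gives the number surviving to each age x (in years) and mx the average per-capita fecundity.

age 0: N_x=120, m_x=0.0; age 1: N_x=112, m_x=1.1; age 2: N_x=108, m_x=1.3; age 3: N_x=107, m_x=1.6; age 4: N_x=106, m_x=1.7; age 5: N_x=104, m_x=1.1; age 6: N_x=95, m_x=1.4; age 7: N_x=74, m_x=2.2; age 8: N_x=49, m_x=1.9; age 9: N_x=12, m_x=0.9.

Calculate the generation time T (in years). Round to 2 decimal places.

4.42

lx = nx/n0 = nx/120: 1, 0.93333…, 0.9, 0.89167…, 0.88333…, 0.86667…, 0.79167…, 0.61667…, 0.40833…, 0.1
lx·mx: 0, 1.026667…, 1.17, 1.426667…, 1.501667…, 0.953333…, 1.108333…, 1.356667…, 0.775833…, 0.09 → R0 = 9.409167…
x·lx·mx: 0, 1.026667…, 2.34, 4.28…, 6.006667…, 4.766667…, 6.65…, 9.496667…, 6.206667…, 0.81 → Σ = 41.583333…
T = 41.583333… / 9.409167… = 4.419449… → 4.42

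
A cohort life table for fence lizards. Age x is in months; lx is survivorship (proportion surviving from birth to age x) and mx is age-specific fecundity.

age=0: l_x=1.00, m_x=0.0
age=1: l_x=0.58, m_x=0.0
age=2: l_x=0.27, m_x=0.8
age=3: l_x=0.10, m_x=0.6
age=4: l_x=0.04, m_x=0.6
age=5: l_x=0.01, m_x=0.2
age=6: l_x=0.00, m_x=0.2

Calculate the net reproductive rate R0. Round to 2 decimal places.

lx·mx by age: 0, 0, 0.216, 0.06, 0.024, 0.002, 0
R0 = Σ lx·mx = 0.302 → 0.30

0.30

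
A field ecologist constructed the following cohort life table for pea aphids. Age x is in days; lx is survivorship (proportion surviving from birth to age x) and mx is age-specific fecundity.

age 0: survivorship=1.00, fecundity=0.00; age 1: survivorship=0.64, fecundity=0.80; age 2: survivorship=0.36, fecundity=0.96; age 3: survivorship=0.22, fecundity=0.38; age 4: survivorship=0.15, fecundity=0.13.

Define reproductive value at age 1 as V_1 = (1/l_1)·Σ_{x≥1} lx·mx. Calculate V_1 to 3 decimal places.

1.501

lx·mx for x ≥ 1: 0.512, 0.3456, 0.0836, 0.0195 → sum = 0.9607
V_1 = 0.9607 / l_1 = 0.9607 / 0.64 = 1.501094… → 1.501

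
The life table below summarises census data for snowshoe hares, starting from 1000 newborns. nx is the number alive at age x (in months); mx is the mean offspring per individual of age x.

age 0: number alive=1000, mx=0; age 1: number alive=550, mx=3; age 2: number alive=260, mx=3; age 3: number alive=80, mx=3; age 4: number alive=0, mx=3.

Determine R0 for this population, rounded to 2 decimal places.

2.67

lx = nx/n0 = nx/1000: 1, 0.55, 0.26, 0.08, 0
lx·mx by age: 0, 1.65, 0.78, 0.24, 0
R0 = Σ lx·mx = 2.67 → 2.67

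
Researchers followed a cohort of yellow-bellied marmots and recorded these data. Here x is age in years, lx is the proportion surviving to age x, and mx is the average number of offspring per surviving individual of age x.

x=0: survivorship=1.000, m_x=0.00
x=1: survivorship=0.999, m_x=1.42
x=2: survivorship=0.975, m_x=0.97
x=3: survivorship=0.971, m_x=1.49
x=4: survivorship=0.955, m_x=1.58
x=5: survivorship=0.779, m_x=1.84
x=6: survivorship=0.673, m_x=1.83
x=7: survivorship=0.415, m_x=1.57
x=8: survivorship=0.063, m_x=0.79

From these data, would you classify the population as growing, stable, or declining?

growing

R0 = Σ lx·mx = 0 + 1.41858 + 0.94575 + 1.44679 + 1.5089 + 1.43336 + 1.23159 + 0.65155 + 0.04977 = 8.68629
R0 > 1, so the population is growing.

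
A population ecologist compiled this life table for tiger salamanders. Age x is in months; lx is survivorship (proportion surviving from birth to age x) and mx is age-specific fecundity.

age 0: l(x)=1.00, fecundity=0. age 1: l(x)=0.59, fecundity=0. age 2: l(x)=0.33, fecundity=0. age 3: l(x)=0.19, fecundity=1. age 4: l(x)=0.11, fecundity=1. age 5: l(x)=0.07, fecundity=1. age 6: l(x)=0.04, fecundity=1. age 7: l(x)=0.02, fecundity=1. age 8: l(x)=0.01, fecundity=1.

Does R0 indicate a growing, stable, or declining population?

R0 = Σ lx·mx = 0 + 0 + 0 + 0.19 + 0.11 + 0.07 + 0.04 + 0.02 + 0.01 = 0.44
R0 < 1, so the population is declining.

declining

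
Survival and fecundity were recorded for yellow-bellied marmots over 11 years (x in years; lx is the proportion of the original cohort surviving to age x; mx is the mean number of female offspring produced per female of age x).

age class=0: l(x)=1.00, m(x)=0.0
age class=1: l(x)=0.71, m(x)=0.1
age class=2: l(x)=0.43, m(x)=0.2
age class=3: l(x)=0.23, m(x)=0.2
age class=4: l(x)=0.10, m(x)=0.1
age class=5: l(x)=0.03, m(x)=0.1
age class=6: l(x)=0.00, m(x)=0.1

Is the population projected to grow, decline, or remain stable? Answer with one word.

declining

R0 = Σ lx·mx = 0 + 0.071 + 0.086 + 0.046 + 0.01 + 0.003 + 0 = 0.216
R0 < 1, so the population is declining.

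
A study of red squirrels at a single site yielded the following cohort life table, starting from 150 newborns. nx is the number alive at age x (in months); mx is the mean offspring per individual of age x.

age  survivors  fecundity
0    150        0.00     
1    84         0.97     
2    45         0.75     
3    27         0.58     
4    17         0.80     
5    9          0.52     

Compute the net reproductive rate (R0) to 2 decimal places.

0.99

lx = nx/n0 = nx/150: 1, 0.56, 0.3, 0.18, 0.11333…, 0.06
lx·mx by age: 0, 0.5432, 0.225, 0.1044, 0.090667…, 0.0312
R0 = Σ lx·mx = 0.994467… → 0.99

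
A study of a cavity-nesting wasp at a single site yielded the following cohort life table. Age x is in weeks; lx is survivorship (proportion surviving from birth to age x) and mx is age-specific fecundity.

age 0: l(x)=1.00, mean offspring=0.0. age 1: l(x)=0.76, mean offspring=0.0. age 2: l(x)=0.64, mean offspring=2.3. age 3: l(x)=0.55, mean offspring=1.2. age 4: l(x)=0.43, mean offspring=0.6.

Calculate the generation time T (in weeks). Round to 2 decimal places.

lx·mx: 0, 0, 1.472, 0.66, 0.258 → R0 = 2.39
x·lx·mx: 0, 0, 2.944, 1.98, 1.032 → Σ = 5.956
T = 5.956 / 2.39 = 2.49205… → 2.49

2.49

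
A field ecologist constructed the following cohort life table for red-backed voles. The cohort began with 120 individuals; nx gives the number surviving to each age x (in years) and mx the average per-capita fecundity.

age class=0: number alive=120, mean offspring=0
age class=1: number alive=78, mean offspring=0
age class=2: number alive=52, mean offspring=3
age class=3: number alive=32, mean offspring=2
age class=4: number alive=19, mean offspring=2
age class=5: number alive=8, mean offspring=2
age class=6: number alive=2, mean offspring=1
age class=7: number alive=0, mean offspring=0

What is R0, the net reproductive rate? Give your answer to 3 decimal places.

lx = nx/n0 = nx/120: 1, 0.65, 0.43333…, 0.26667…, 0.15833…, 0.06667…, 0.01667…, 0
lx·mx by age: 0, 0, 1.3…, 0.533333…, 0.316667…, 0.133333…, 0.016667…, 0
R0 = Σ lx·mx = 2.3… → 2.300

2.300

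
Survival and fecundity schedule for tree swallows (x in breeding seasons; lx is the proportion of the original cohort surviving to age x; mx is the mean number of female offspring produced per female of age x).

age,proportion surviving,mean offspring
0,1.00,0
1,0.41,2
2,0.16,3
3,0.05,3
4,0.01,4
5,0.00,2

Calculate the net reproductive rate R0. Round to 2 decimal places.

lx·mx by age: 0, 0.82, 0.48, 0.15, 0.04, 0
R0 = Σ lx·mx = 1.49 → 1.49

1.49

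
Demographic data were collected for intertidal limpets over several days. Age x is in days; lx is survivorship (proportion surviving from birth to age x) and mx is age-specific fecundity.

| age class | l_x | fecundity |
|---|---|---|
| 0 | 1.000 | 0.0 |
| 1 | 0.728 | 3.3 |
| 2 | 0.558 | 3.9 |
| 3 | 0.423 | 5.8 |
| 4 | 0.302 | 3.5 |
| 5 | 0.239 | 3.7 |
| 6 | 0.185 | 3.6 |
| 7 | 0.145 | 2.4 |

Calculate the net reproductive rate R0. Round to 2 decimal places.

lx·mx by age: 0, 2.4024, 2.1762, 2.4534, 1.057, 0.8843, 0.666, 0.348
R0 = Σ lx·mx = 9.9873 → 9.99

9.99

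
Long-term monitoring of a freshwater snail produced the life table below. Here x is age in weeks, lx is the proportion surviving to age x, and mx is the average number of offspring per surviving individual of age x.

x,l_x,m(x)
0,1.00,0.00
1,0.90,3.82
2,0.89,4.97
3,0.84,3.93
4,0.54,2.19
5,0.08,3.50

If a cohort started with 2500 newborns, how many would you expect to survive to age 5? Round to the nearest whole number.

200

Expected survivors = N0 · l_5 = 2500 × 0.08 = 200 → 200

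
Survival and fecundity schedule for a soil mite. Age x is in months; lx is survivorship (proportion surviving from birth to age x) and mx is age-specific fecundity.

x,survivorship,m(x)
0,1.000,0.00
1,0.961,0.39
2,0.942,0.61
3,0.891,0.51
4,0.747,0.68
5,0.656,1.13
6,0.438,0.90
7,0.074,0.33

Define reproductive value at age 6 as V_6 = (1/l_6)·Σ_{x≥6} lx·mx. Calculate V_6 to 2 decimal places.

0.96

lx·mx for x ≥ 6: 0.3942, 0.02442 → sum = 0.41862
V_6 = 0.41862 / l_6 = 0.41862 / 0.438 = 0.955753… → 0.96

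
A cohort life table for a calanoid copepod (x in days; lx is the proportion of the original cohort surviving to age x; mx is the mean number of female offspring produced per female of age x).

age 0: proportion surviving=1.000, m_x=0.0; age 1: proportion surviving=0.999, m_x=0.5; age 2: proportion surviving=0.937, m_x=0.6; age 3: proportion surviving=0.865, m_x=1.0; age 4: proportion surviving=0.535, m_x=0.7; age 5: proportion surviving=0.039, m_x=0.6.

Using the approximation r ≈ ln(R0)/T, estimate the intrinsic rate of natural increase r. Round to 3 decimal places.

0.336

R0 = Σ lx·mx = 0 + 0.4995 + 0.5622 + 0.865 + 0.3745 + 0.0234 = 2.3246
Σ x·lx·mx = 5.8339; T = 5.8339/2.3246 = 2.50964…
r ≈ ln(R0)/T = ln(2.3246)/2.50964… = 0.33612… → 0.336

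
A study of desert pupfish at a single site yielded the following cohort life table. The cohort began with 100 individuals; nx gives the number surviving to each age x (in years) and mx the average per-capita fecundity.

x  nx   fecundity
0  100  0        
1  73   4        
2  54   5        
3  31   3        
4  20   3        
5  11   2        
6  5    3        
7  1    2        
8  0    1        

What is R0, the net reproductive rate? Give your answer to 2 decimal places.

lx = nx/n0 = nx/100: 1, 0.73, 0.54, 0.31, 0.2, 0.11, 0.05, 0.01, 0
lx·mx by age: 0, 2.92, 2.7, 0.93, 0.6, 0.22, 0.15, 0.02, 0
R0 = Σ lx·mx = 7.54 → 7.54

7.54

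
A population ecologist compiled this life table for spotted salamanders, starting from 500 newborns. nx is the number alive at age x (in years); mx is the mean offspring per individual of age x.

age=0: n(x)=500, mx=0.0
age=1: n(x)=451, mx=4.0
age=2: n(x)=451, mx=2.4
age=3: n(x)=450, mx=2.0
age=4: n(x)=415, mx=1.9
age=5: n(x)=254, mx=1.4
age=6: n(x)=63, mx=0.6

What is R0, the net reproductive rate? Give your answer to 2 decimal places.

lx = nx/n0 = nx/500: 1, 0.902, 0.902, 0.9, 0.83, 0.508, 0.126
lx·mx by age: 0, 3.608, 2.1648, 1.8, 1.577, 0.7112, 0.0756
R0 = Σ lx·mx = 9.9366 → 9.94

9.94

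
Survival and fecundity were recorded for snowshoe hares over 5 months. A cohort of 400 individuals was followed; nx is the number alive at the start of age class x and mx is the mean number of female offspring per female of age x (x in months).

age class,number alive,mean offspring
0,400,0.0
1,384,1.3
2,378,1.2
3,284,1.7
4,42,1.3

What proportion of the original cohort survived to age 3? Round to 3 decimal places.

l_3 = n_3/n_0 = 284/400 = 0.71 → 0.710

0.710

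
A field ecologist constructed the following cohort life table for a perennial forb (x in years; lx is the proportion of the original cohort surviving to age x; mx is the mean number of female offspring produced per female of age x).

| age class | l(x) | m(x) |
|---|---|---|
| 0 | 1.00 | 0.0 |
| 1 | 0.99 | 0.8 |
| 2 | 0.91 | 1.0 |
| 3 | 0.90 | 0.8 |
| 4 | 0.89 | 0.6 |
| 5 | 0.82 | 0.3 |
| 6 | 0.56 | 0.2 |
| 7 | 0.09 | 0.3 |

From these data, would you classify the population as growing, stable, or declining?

R0 = Σ lx·mx = 0 + 0.792 + 0.91 + 0.72 + 0.534 + 0.246 + 0.112 + 0.027 = 3.341
R0 > 1, so the population is growing.

growing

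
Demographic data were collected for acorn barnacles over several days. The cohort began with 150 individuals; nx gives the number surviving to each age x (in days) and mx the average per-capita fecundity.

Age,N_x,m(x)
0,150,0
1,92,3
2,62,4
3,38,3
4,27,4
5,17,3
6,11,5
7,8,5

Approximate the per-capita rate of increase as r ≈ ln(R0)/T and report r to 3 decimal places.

lx = nx/n0 = nx/150: 1, 0.61333…, 0.41333…, 0.25333…, 0.18, 0.11333…, 0.07333…, 0.05333…
R0 = Σ lx·mx = 0 + 1.84… + 1.65333… + 0.76… + 0.72 + 0.34… + 0.36667… + 0.26667… = 5.946667…
Σ x·lx·mx = 16.073333…; T = 16.073333…/5.946667… = 2.70291…
r ≈ ln(R0)/T = ln(5.946667…)/2.70291… = 0.6596… → 0.660

0.660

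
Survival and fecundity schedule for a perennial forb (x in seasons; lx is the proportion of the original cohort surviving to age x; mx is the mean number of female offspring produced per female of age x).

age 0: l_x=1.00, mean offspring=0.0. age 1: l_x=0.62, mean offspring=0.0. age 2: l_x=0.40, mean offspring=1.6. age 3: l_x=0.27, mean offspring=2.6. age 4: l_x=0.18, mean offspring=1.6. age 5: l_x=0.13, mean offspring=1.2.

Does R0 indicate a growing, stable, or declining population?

R0 = Σ lx·mx = 0 + 0 + 0.64 + 0.702 + 0.288 + 0.156 = 1.786
R0 > 1, so the population is growing.

growing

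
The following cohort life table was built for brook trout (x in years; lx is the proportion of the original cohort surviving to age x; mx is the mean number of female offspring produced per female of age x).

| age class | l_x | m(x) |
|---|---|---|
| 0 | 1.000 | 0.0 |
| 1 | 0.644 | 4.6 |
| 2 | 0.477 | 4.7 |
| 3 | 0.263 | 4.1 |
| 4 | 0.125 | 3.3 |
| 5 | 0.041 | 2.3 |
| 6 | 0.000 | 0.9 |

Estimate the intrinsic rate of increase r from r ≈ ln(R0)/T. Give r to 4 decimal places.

1.0157

R0 = Σ lx·mx = 0 + 2.9624 + 2.2419 + 1.0783 + 0.4125 + 0.0943 + 0 = 6.7894
Σ x·lx·mx = 12.8026; T = 12.8026/6.7894 = 1.88567…
r ≈ ln(R0)/T = ln(6.7894)/1.88567… = 1.015744… → 1.0157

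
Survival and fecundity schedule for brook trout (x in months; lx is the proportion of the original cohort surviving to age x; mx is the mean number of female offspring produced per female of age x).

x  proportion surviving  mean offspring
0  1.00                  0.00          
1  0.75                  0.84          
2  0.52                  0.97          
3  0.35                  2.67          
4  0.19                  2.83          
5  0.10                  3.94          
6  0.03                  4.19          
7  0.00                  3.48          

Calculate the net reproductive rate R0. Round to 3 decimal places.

lx·mx by age: 0, 0.63, 0.5044, 0.9345, 0.5377, 0.394, 0.1257, 0
R0 = Σ lx·mx = 3.1263 → 3.126

3.126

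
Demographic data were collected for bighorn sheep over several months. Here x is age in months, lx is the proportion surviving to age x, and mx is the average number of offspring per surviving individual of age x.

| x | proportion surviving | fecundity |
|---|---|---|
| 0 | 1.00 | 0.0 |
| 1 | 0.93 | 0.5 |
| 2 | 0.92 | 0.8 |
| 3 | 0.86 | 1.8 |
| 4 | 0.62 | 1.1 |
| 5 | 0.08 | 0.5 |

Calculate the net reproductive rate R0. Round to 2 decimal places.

3.47

lx·mx by age: 0, 0.465, 0.736, 1.548, 0.682, 0.04
R0 = Σ lx·mx = 3.471 → 3.47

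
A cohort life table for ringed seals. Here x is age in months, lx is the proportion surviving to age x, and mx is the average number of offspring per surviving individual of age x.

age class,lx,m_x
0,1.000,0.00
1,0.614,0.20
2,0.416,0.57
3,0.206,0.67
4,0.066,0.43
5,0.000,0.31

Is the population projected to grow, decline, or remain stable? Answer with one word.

R0 = Σ lx·mx = 0 + 0.1228 + 0.23712 + 0.13802 + 0.02838 + 0 = 0.52632
R0 < 1, so the population is declining.

declining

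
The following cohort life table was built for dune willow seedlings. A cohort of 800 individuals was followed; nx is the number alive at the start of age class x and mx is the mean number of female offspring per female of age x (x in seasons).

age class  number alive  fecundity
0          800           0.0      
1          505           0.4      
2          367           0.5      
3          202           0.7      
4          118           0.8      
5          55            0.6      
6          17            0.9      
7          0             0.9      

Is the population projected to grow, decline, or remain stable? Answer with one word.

lx = nx/n0 = nx/800: 1, 0.63125, 0.45875, 0.2525, 0.1475, 0.06875, 0.02125, 0
R0 = Σ lx·mx = 0 + 0.2525 + 0.229375 + 0.17675 + 0.118 + 0.04125 + 0.019125 + 0 = 0.837
R0 < 1, so the population is declining.

declining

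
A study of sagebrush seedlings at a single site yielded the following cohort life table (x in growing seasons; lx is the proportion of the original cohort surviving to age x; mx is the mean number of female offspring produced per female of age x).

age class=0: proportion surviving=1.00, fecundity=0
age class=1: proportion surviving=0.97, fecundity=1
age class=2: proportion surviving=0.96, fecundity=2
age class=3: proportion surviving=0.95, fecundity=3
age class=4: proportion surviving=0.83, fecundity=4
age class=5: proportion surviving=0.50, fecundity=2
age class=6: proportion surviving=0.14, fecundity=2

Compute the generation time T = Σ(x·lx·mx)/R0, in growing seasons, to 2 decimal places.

lx·mx: 0, 0.97, 1.92, 2.85, 3.32, 1, 0.28 → R0 = 10.34
x·lx·mx: 0, 0.97, 3.84, 8.55, 13.28, 5, 1.68 → Σ = 33.32
T = 33.32 / 10.34 = 3.222437… → 3.22

3.22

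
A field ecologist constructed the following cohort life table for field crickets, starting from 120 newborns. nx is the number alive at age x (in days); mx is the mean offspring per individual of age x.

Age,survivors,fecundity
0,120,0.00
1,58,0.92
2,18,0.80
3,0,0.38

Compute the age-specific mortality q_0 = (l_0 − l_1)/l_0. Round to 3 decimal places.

0.517

lx = nx/n0 = nx/120: 1, 0.48333…, 0.15, 0
q_0 = (l_0 − l_1) / l_0 = (1 − 0.483333…) / 1
     = 0.516667… / 1 = 0.516667… → 0.517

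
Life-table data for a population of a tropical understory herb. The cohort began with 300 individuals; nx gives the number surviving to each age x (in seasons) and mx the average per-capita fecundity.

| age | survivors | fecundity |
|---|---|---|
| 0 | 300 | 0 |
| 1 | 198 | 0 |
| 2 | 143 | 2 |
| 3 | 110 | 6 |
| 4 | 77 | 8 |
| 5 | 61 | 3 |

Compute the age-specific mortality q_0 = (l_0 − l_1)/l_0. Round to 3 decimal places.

0.340

lx = nx/n0 = nx/300: 1, 0.66, 0.47667…, 0.36667…, 0.25667…, 0.20333…
q_0 = (l_0 − l_1) / l_0 = (1 − 0.66) / 1
     = 0.34 / 1 = 0.34 → 0.340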